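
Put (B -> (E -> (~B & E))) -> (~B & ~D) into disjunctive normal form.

(B -> (E -> (~B & E))) -> (~B & ~D)
≡ ~(B -> (E -> (~B & E))) | (~B & ~D)
≡ ~(~B | (E -> (~B & E))) | (~B & ~D)
≡ ~(~B | ~E | (~B & E)) | (~B & ~D)
≡ (~~B & ~~E & ~(~B & E)) | (~B & ~D)
≡ (B & ~~E & ~(~B & E)) | (~B & ~D)
≡ (B & E & ~(~B & E)) | (~B & ~D)
≡ (B & E & (~~B | ~E)) | (~B & ~D)
≡ (B & E & (B | ~E)) | (~B & ~D)
≡ (B & E & B) | (B & E & ~E) | (~B & ~D)
≡ (B & E) | (~B & ~D)

(B & E) | (~B & ~D)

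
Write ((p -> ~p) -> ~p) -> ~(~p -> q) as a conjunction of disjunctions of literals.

((p -> ~p) -> ~p) -> ~(~p -> q)
≡ ~((p -> ~p) -> ~p) | ~(~p -> q)   (eliminate ->)
≡ ~(~(p -> ~p) | ~p) | ~(~p -> q)   (eliminate ->)
≡ ~(~(~p | ~p) | ~p) | ~(~p -> q)   (eliminate ->)
≡ ~(~(~p | ~p) | ~p) | ~(~~p | q)   (eliminate ->)
≡ (~~(~p | ~p) & ~~p) | ~(~~p | q)   (De Morgan)
≡ ((~p | ~p) & ~~p) | ~(~~p | q)   (double negation)
≡ ((~p | ~p) & p) | ~(~~p | q)   (double negation)
≡ ((~p | ~p) & p) | (~~~p & ~q)   (De Morgan)
≡ ((~p | ~p) & p) | (~p & ~q)   (double negation)
≡ (~p | ~p | ~p) & (~p | ~p | ~q) & (p | ~p) & (p | ~q)   (distribute | over &)
≡ ~p & (p | ~q)   (simplify)

~p & (p | ~q)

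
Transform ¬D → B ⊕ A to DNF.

D ∨ B ∧ ¬A ∨ ¬B ∧ A

¬D → B ⊕ A
≡ ¬¬D ∨ (B ⊕ A)
≡ ¬¬D ∨ B ∧ ¬A ∨ ¬B ∧ A
≡ D ∨ B ∧ ¬A ∨ ¬B ∧ A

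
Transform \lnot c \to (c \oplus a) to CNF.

\lnot c \to (c \oplus a)
≡ \lnot \lnot c \lor (c \oplus a)   [eliminate \to]
≡ \lnot \lnot c \lor ((c \lor a) \land \lnot (c \land a))   [expand \oplus]
≡ c \lor ((c \lor a) \land \lnot (c \land a))   [double negation]
≡ c \lor ((c \lor a) \land (\lnot c \lor \lnot a))   [De Morgan]
≡ (c \lor c \lor a) \land (c \lor \lnot c \lor \lnot a)   [distribute \lor over \land]
≡ c \lor a   [simplify]

c \lor a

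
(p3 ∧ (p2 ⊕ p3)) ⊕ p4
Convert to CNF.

(p3 ∧ (p2 ⊕ p3)) ⊕ p4
⇔ ((p3 ∧ (p2 ⊕ p3)) ∨ p4) ∧ ¬(p3 ∧ (p2 ⊕ p3) ∧ p4)   [expand ⊕]
⇔ ((p3 ∧ (p2 ∨ p3) ∧ ¬(p2 ∧ p3)) ∨ p4) ∧ ¬(p3 ∧ (p2 ⊕ p3) ∧ p4)   [expand ⊕]
⇔ ((p3 ∧ (p2 ∨ p3) ∧ ¬(p2 ∧ p3)) ∨ p4) ∧ ¬(p3 ∧ (p2 ∨ p3) ∧ ¬(p2 ∧ p3) ∧ p4)   [expand ⊕]
⇔ ((p3 ∧ (p2 ∨ p3) ∧ (¬p2 ∨ ¬p3)) ∨ p4) ∧ ¬(p3 ∧ (p2 ∨ p3) ∧ ¬(p2 ∧ p3) ∧ p4)   [De Morgan]
⇔ ((p3 ∧ (p2 ∨ p3) ∧ (¬p2 ∨ ¬p3)) ∨ p4) ∧ (¬p3 ∨ ¬(p2 ∨ p3) ∨ ¬¬(p2 ∧ p3) ∨ ¬p4)   [De Morgan]
⇔ ((p3 ∧ (p2 ∨ p3) ∧ (¬p2 ∨ ¬p3)) ∨ p4) ∧ (¬p3 ∨ (¬p2 ∧ ¬p3) ∨ ¬¬(p2 ∧ p3) ∨ ¬p4)   [De Morgan]
⇔ ((p3 ∧ (p2 ∨ p3) ∧ (¬p2 ∨ ¬p3)) ∨ p4) ∧ (¬p3 ∨ (¬p2 ∧ ¬p3) ∨ (p2 ∧ p3) ∨ ¬p4)   [double negation]
⇔ (p3 ∨ p4) ∧ (p2 ∨ p3 ∨ p4) ∧ (¬p2 ∨ ¬p3 ∨ p4) ∧ (¬p3 ∨ ¬p2 ∨ p2 ∨ ¬p4) ∧ (¬p3 ∨ ¬p2 ∨ p3 ∨ ¬p4) ∧ (¬p3 ∨ ¬p3 ∨ p2 ∨ ¬p4) ∧ (¬p3 ∨ ¬p3 ∨ p3 ∨ ¬p4)   [distribute ∨ over ∧]
⇔ (p3 ∨ p4) ∧ (¬p2 ∨ ¬p3 ∨ p4) ∧ (¬p3 ∨ p2 ∨ ¬p4)   [simplify]

(p3 ∨ p4) ∧ (¬p2 ∨ ¬p3 ∨ p4) ∧ (¬p3 ∨ p2 ∨ ¬p4)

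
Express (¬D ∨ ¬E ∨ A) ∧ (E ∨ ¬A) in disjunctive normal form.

(¬D ∨ ¬E ∨ A) ∧ (E ∨ ¬A)
= (¬D ∧ E) ∨ (¬D ∧ ¬A) ∨ (¬E ∧ E) ∨ (¬E ∧ ¬A) ∨ (A ∧ E) ∨ (A ∧ ¬A)   [distribute ∧ over ∨]
= (¬D ∧ E) ∨ (¬D ∧ ¬A) ∨ (¬E ∧ ¬A) ∨ (A ∧ E)   [simplify]

(¬D ∧ E) ∨ (¬D ∧ ¬A) ∨ (¬E ∧ ¬A) ∨ (A ∧ E)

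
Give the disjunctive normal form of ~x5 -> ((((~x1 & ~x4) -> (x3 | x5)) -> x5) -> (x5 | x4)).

~x5 -> ((((~x1 & ~x4) -> (x3 | x5)) -> x5) -> (x5 | x4))
≡ ~~x5 | ((((~x1 & ~x4) -> (x3 | x5)) -> x5) -> (x5 | x4))   [eliminate ->]
≡ ~~x5 | ~(((~x1 & ~x4) -> (x3 | x5)) -> x5) | x5 | x4   [eliminate ->]
≡ ~~x5 | ~(~((~x1 & ~x4) -> (x3 | x5)) | x5) | x5 | x4   [eliminate ->]
≡ ~~x5 | ~(~(~(~x1 & ~x4) | x3 | x5) | x5) | x5 | x4   [eliminate ->]
≡ x5 | ~(~(~(~x1 & ~x4) | x3 | x5) | x5) | x5 | x4   [double negation]
≡ x5 | (~~(~(~x1 & ~x4) | x3 | x5) & ~x5) | x5 | x4   [De Morgan]
≡ x5 | ((~(~x1 & ~x4) | x3 | x5) & ~x5) | x5 | x4   [double negation]
≡ x5 | ((~~x1 | ~~x4 | x3 | x5) & ~x5) | x5 | x4   [De Morgan]
≡ x5 | ((x1 | ~~x4 | x3 | x5) & ~x5) | x5 | x4   [double negation]
≡ x5 | ((x1 | x4 | x3 | x5) & ~x5) | x5 | x4   [double negation]
≡ x5 | (x1 & ~x5) | (x4 & ~x5) | (x3 & ~x5) | (x5 & ~x5) | x5 | x4   [distribute & over |]
≡ x5 | (x1 & ~x5) | (x3 & ~x5) | x4   [simplify]

x5 | (x1 & ~x5) | (x3 & ~x5) | x4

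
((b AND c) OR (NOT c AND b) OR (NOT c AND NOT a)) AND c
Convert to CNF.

(b OR NOT c) AND (b OR NOT a) AND c

((b AND c) OR (NOT c AND b) OR (NOT c AND NOT a)) AND c
⇔ (b OR NOT c OR NOT c) AND (b OR NOT c OR NOT a) AND (b OR b OR NOT c) AND (b OR b OR NOT a) AND (c OR NOT c OR NOT c) AND (c OR NOT c OR NOT a) AND (c OR b OR NOT c) AND (c OR b OR NOT a) AND c   [distribute OR over AND]
⇔ (b OR NOT c) AND (b OR NOT a) AND c   [simplify]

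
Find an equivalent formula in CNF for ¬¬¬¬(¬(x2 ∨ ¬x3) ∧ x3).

¬¬¬¬(¬(x2 ∨ ¬x3) ∧ x3)
= ¬¬(¬(x2 ∨ ¬x3) ∧ x3)   — double negation
= ¬(x2 ∨ ¬x3) ∧ x3   — double negation
= ¬x2 ∧ ¬¬x3 ∧ x3   — De Morgan
= ¬x2 ∧ x3 ∧ x3   — double negation
= ¬x2 ∧ x3   — simplify

¬x2 ∧ x3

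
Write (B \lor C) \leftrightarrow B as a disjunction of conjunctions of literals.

(B \lor C) \leftrightarrow B
⇔ ((B \lor C) \to B) \land (B \to (B \lor C))   — eliminate \leftrightarrow
⇔ (\lnot (B \lor C) \lor B) \land (B \to (B \lor C))   — eliminate \to
⇔ (\lnot (B \lor C) \lor B) \land (\lnot B \lor B \lor C)   — eliminate \to
⇔ ((\lnot B \land \lnot C) \lor B) \land (\lnot B \lor B \lor C)   — De Morgan
⇔ (\lnot B \land \lnot C \land \lnot B) \lor (\lnot B \land \lnot C \land B) \lor (\lnot B \land \lnot C \land C) \lor (B \land \lnot B) \lor (B \land B) \lor (B \land C)   — distribute \land over \lor
⇔ (\lnot B \land \lnot C) \lor B   — simplify

(\lnot B \land \lnot C) \lor B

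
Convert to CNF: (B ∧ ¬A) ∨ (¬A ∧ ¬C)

(B ∨ ¬C) ∧ ¬A

(B ∧ ¬A) ∨ (¬A ∧ ¬C)
= (B ∨ ¬A) ∧ (B ∨ ¬C) ∧ (¬A ∨ ¬A) ∧ (¬A ∨ ¬C)   — distribute ∨ over ∧
= (B ∨ ¬C) ∧ ¬A   — simplify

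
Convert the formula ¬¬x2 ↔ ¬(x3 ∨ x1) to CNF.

¬¬x2 ↔ ¬(x3 ∨ x1)
≡ (¬¬x2 → ¬(x3 ∨ x1)) ∧ (¬(x3 ∨ x1) → ¬¬x2)   — eliminate ↔
≡ (¬¬¬x2 ∨ ¬(x3 ∨ x1)) ∧ (¬(x3 ∨ x1) → ¬¬x2)   — eliminate →
≡ (¬¬¬x2 ∨ ¬(x3 ∨ x1)) ∧ (¬¬(x3 ∨ x1) ∨ ¬¬x2)   — eliminate →
≡ (¬x2 ∨ ¬(x3 ∨ x1)) ∧ (¬¬(x3 ∨ x1) ∨ ¬¬x2)   — double negation
≡ (¬x2 ∨ (¬x3 ∧ ¬x1)) ∧ (¬¬(x3 ∨ x1) ∨ ¬¬x2)   — De Morgan
≡ (¬x2 ∨ (¬x3 ∧ ¬x1)) ∧ (x3 ∨ x1 ∨ ¬¬x2)   — double negation
≡ (¬x2 ∨ (¬x3 ∧ ¬x1)) ∧ (x3 ∨ x1 ∨ x2)   — double negation
≡ (¬x2 ∨ ¬x3) ∧ (¬x2 ∨ ¬x1) ∧ (x3 ∨ x1 ∨ x2)   — distribute ∨ over ∧

(¬x2 ∨ ¬x3) ∧ (¬x2 ∨ ¬x1) ∧ (x3 ∨ x1 ∨ x2)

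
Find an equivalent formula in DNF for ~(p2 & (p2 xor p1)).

~(p2 & (p2 xor p1))
⇔ ~(p2 & ((p2 & ~p1) | (~p2 & p1)))   — expand xor
⇔ ~p2 | ~((p2 & ~p1) | (~p2 & p1))   — De Morgan
⇔ ~p2 | (~(p2 & ~p1) & ~(~p2 & p1))   — De Morgan
⇔ ~p2 | ((~p2 | ~~p1) & ~(~p2 & p1))   — De Morgan
⇔ ~p2 | ((~p2 | p1) & ~(~p2 & p1))   — double negation
⇔ ~p2 | ((~p2 | p1) & (~~p2 | ~p1))   — De Morgan
⇔ ~p2 | ((~p2 | p1) & (p2 | ~p1))   — double negation
⇔ ~p2 | (~p2 & p2) | (~p2 & ~p1) | (p1 & p2) | (p1 & ~p1)   — distribute & over |
⇔ ~p2 | (p1 & p2)   — simplify

~p2 | (p1 & p2)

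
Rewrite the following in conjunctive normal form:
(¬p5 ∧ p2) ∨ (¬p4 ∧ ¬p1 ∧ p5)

(¬p5 ∧ p2) ∨ (¬p4 ∧ ¬p1 ∧ p5)
≡ (¬p5 ∨ ¬p4) ∧ (¬p5 ∨ ¬p1) ∧ (¬p5 ∨ p5) ∧ (p2 ∨ ¬p4) ∧ (p2 ∨ ¬p1) ∧ (p2 ∨ p5)   [distribute ∨ over ∧]
≡ (¬p5 ∨ ¬p4) ∧ (¬p5 ∨ ¬p1) ∧ (p2 ∨ ¬p4) ∧ (p2 ∨ ¬p1) ∧ (p2 ∨ p5)   [simplify]

(¬p5 ∨ ¬p4) ∧ (¬p5 ∨ ¬p1) ∧ (p2 ∨ ¬p4) ∧ (p2 ∨ ¬p1) ∧ (p2 ∨ p5)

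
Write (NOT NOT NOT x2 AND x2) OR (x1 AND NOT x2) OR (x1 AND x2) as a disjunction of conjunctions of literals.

(x1 AND NOT x2) OR (x1 AND x2)

(NOT NOT NOT x2 AND x2) OR (x1 AND NOT x2) OR (x1 AND x2)
⇔ (NOT x2 AND x2) OR (x1 AND NOT x2) OR (x1 AND x2)   — double negation
⇔ (x1 AND NOT x2) OR (x1 AND x2)   — simplify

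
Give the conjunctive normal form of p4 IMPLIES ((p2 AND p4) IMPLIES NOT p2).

p4 IMPLIES ((p2 AND p4) IMPLIES NOT p2)
⇔ NOT p4 OR ((p2 AND p4) IMPLIES NOT p2)   (eliminate IMPLIES)
⇔ NOT p4 OR NOT (p2 AND p4) OR NOT p2   (eliminate IMPLIES)
⇔ NOT p4 OR NOT p2 OR NOT p4 OR NOT p2   (De Morgan)
⇔ NOT p4 OR NOT p2   (simplify)

NOT p4 OR NOT p2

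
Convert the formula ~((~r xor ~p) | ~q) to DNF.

~((~r xor ~p) | ~q)
≡ ~((~r & ~~p) | (~~r & ~p) | ~q)   (expand xor)
≡ ~(~r & ~~p) & ~(~~r & ~p) & ~~q   (De Morgan)
≡ (~~r | ~~~p) & ~(~~r & ~p) & ~~q   (De Morgan)
≡ (r | ~~~p) & ~(~~r & ~p) & ~~q   (double negation)
≡ (r | ~p) & ~(~~r & ~p) & ~~q   (double negation)
≡ (r | ~p) & (~~~r | ~~p) & ~~q   (De Morgan)
≡ (r | ~p) & (~r | ~~p) & ~~q   (double negation)
≡ (r | ~p) & (~r | p) & ~~q   (double negation)
≡ (r | ~p) & (~r | p) & q   (double negation)
≡ (r & ~r & q) | (r & p & q) | (~p & ~r & q) | (~p & p & q)   (distribute & over |)
≡ (r & p & q) | (~p & ~r & q)   (simplify)

(r & p & q) | (~p & ~r & q)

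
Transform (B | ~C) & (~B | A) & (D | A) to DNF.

(B | ~C) & (~B | A) & (D | A)
⇔ (B & ~B & D) | (B & ~B & A) | (B & A & D) | (B & A & A) | (~C & ~B & D) | (~C & ~B & A) | (~C & A & D) | (~C & A & A)   [distribute & over |]
⇔ (B & A) | (~C & ~B & D) | (~C & A)   [simplify]

(B & A) | (~C & ~B & D) | (~C & A)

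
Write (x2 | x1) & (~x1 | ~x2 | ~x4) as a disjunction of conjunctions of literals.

(x2 & ~x1) | (x2 & ~x4) | (x1 & ~x2) | (x1 & ~x4)

(x2 | x1) & (~x1 | ~x2 | ~x4)
⇔ (x2 & ~x1) | (x2 & ~x2) | (x2 & ~x4) | (x1 & ~x1) | (x1 & ~x2) | (x1 & ~x4)
⇔ (x2 & ~x1) | (x2 & ~x4) | (x1 & ~x2) | (x1 & ~x4)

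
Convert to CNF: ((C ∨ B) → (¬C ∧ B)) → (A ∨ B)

((C ∨ B) → (¬C ∧ B)) → (A ∨ B)
≡ ¬((C ∨ B) → (¬C ∧ B)) ∨ A ∨ B   (eliminate →)
≡ ¬(¬(C ∨ B) ∨ (¬C ∧ B)) ∨ A ∨ B   (eliminate →)
≡ (¬¬(C ∨ B) ∧ ¬(¬C ∧ B)) ∨ A ∨ B   (De Morgan)
≡ ((C ∨ B) ∧ ¬(¬C ∧ B)) ∨ A ∨ B   (double negation)
≡ ((C ∨ B) ∧ (¬¬C ∨ ¬B)) ∨ A ∨ B   (De Morgan)
≡ ((C ∨ B) ∧ (C ∨ ¬B)) ∨ A ∨ B   (double negation)
≡ (C ∨ B ∨ A ∨ B) ∧ (C ∨ ¬B ∨ A ∨ B)   (distribute ∨ over ∧)
≡ C ∨ B ∨ A   (simplify)

C ∨ B ∨ A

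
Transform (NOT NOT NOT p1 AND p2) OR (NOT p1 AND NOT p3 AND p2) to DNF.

(NOT NOT NOT p1 AND p2) OR (NOT p1 AND NOT p3 AND p2)
≡ (NOT p1 AND p2) OR (NOT p1 AND NOT p3 AND p2)   [double negation]
≡ NOT p1 AND p2   [simplify]

NOT p1 AND p2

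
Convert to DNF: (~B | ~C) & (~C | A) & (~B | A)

(~B & ~C) | (~B & A) | (~C & A)

(~B | ~C) & (~C | A) & (~B | A)
⇔ (~B & ~C & ~B) | (~B & ~C & A) | (~B & A & ~B) | (~B & A & A) | (~C & ~C & ~B) | (~C & ~C & A) | (~C & A & ~B) | (~C & A & A)   — distribute & over |
⇔ (~B & ~C) | (~B & A) | (~C & A)   — simplify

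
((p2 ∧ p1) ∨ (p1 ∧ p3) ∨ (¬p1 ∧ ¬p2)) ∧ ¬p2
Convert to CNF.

(p2 ∨ p3 ∨ ¬p1) ∧ ¬p2

((p2 ∧ p1) ∨ (p1 ∧ p3) ∨ (¬p1 ∧ ¬p2)) ∧ ¬p2
≡ (p2 ∨ p1 ∨ ¬p1) ∧ (p2 ∨ p1 ∨ ¬p2) ∧ (p2 ∨ p3 ∨ ¬p1) ∧ (p2 ∨ p3 ∨ ¬p2) ∧ (p1 ∨ p1 ∨ ¬p1) ∧ (p1 ∨ p1 ∨ ¬p2) ∧ (p1 ∨ p3 ∨ ¬p1) ∧ (p1 ∨ p3 ∨ ¬p2) ∧ ¬p2   (distribute ∨ over ∧)
≡ (p2 ∨ p3 ∨ ¬p1) ∧ ¬p2   (simplify)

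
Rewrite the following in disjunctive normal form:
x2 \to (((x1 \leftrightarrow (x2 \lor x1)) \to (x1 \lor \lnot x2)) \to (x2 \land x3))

\lnot x2 \lor (x2 \land x3)

x2 \to (((x1 \leftrightarrow (x2 \lor x1)) \to (x1 \lor \lnot x2)) \to (x2 \land x3))
≡ \lnot x2 \lor (((x1 \leftrightarrow (x2 \lor x1)) \to (x1 \lor \lnot x2)) \to (x2 \land x3))   (eliminate \to)
≡ \lnot x2 \lor \lnot ((x1 \leftrightarrow (x2 \lor x1)) \to (x1 \lor \lnot x2)) \lor (x2 \land x3)   (eliminate \to)
≡ \lnot x2 \lor \lnot (\lnot (x1 \leftrightarrow (x2 \lor x1)) \lor x1 \lor \lnot x2) \lor (x2 \land x3)   (eliminate \to)
≡ \lnot x2 \lor \lnot (\lnot ((x1 \to (x2 \lor x1)) \land ((x2 \lor x1) \to x1)) \lor x1 \lor \lnot x2) \lor (x2 \land x3)   (eliminate \leftrightarrow)
≡ \lnot x2 \lor \lnot (\lnot ((\lnot x1 \lor x2 \lor x1) \land ((x2 \lor x1) \to x1)) \lor x1 \lor \lnot x2) \lor (x2 \land x3)   (eliminate \to)
≡ \lnot x2 \lor \lnot (\lnot ((\lnot x1 \lor x2 \lor x1) \land (\lnot (x2 \lor x1) \lor x1)) \lor x1 \lor \lnot x2) \lor (x2 \land x3)   (eliminate \to)
≡ \lnot x2 \lor (\lnot \lnot ((\lnot x1 \lor x2 \lor x1) \land (\lnot (x2 \lor x1) \lor x1)) \land \lnot x1 \land \lnot \lnot x2) \lor (x2 \land x3)   (De Morgan)
≡ \lnot x2 \lor ((\lnot x1 \lor x2 \lor x1) \land (\lnot (x2 \lor x1) \lor x1) \land \lnot x1 \land \lnot \lnot x2) \lor (x2 \land x3)   (double negation)
≡ \lnot x2 \lor ((\lnot x1 \lor x2 \lor x1) \land ((\lnot x2 \land \lnot x1) \lor x1) \land \lnot x1 \land \lnot \lnot x2) \lor (x2 \land x3)   (De Morgan)
≡ \lnot x2 \lor ((\lnot x1 \lor x2 \lor x1) \land ((\lnot x2 \land \lnot x1) \lor x1) \land \lnot x1 \land x2) \lor (x2 \land x3)   (double negation)
≡ \lnot x2 \lor (\lnot x1 \land \lnot x2 \land \lnot x1 \land \lnot x1 \land x2) \lor (\lnot x1 \land x1 \land \lnot x1 \land x2) \lor (x2 \land \lnot x2 \land \lnot x1 \land \lnot x1 \land x2) \lor (x2 \land x1 \land \lnot x1 \land x2) \lor (x1 \land \lnot x2 \land \lnot x1 \land \lnot x1 \land x2) \lor (x1 \land x1 \land \lnot x1 \land x2) \lor (x2 \land x3)   (distribute \land over \lor)
≡ \lnot x2 \lor (x2 \land x3)   (simplify)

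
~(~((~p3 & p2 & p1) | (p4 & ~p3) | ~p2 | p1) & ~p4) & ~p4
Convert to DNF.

(~p2 & ~p4) | (p1 & ~p4)

~(~((~p3 & p2 & p1) | (p4 & ~p3) | ~p2 | p1) & ~p4) & ~p4
= (~~((~p3 & p2 & p1) | (p4 & ~p3) | ~p2 | p1) | ~~p4) & ~p4   [De Morgan]
= ((~p3 & p2 & p1) | (p4 & ~p3) | ~p2 | p1 | ~~p4) & ~p4   [double negation]
= ((~p3 & p2 & p1) | (p4 & ~p3) | ~p2 | p1 | p4) & ~p4   [double negation]
= (~p3 & p2 & p1 & ~p4) | (p4 & ~p3 & ~p4) | (~p2 & ~p4) | (p1 & ~p4) | (p4 & ~p4)   [distribute & over |]
= (~p2 & ~p4) | (p1 & ~p4)   [simplify]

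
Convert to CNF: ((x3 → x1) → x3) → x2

¬x3 ∨ x2

((x3 → x1) → x3) → x2
= ¬((x3 → x1) → x3) ∨ x2   — eliminate →
= ¬(¬(x3 → x1) ∨ x3) ∨ x2   — eliminate →
= ¬(¬(¬x3 ∨ x1) ∨ x3) ∨ x2   — eliminate →
= (¬¬(¬x3 ∨ x1) ∧ ¬x3) ∨ x2   — De Morgan
= ((¬x3 ∨ x1) ∧ ¬x3) ∨ x2   — double negation
= (¬x3 ∨ x1 ∨ x2) ∧ (¬x3 ∨ x2)   — distribute ∨ over ∧
= ¬x3 ∨ x2   — simplify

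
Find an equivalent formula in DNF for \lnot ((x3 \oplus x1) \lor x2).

\lnot ((x3 \oplus x1) \lor x2)
≡ \lnot ((x3 \land \lnot x1) \lor (\lnot x3 \land x1) \lor x2)   [expand \oplus]
≡ \lnot (x3 \land \lnot x1) \land \lnot (\lnot x3 \land x1) \land \lnot x2   [De Morgan]
≡ (\lnot x3 \lor \lnot \lnot x1) \land \lnot (\lnot x3 \land x1) \land \lnot x2   [De Morgan]
≡ (\lnot x3 \lor x1) \land \lnot (\lnot x3 \land x1) \land \lnot x2   [double negation]
≡ (\lnot x3 \lor x1) \land (\lnot \lnot x3 \lor \lnot x1) \land \lnot x2   [De Morgan]
≡ (\lnot x3 \lor x1) \land (x3 \lor \lnot x1) \land \lnot x2   [double negation]
≡ (\lnot x3 \land x3 \land \lnot x2) \lor (\lnot x3 \land \lnot x1 \land \lnot x2) \lor (x1 \land x3 \land \lnot x2) \lor (x1 \land \lnot x1 \land \lnot x2)   [distribute \land over \lor]
≡ (\lnot x3 \land \lnot x1 \land \lnot x2) \lor (x1 \land x3 \land \lnot x2)   [simplify]

(\lnot x3 \land \lnot x1 \land \lnot x2) \lor (x1 \land x3 \land \lnot x2)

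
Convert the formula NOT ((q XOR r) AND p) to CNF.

NOT ((q XOR r) AND p)
= NOT ((q OR r) AND NOT (q AND r) AND p)   — expand XOR
= NOT (q OR r) OR NOT NOT (q AND r) OR NOT p   — De Morgan
= (NOT q AND NOT r) OR NOT NOT (q AND r) OR NOT p   — De Morgan
= (NOT q AND NOT r) OR (q AND r) OR NOT p   — double negation
= (NOT q OR q OR NOT p) AND (NOT q OR r OR NOT p) AND (NOT r OR q OR NOT p) AND (NOT r OR r OR NOT p)   — distribute OR over AND
= (NOT q OR r OR NOT p) AND (NOT r OR q OR NOT p)   — simplify

(NOT q OR r OR NOT p) AND (NOT r OR q OR NOT p)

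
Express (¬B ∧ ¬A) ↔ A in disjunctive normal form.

(¬B ∧ ¬A) ↔ A
≡ ((¬B ∧ ¬A) → A) ∧ (A → (¬B ∧ ¬A))   [eliminate ↔]
≡ (¬(¬B ∧ ¬A) ∨ A) ∧ (A → (¬B ∧ ¬A))   [eliminate →]
≡ (¬(¬B ∧ ¬A) ∨ A) ∧ (¬A ∨ (¬B ∧ ¬A))   [eliminate →]
≡ (¬¬B ∨ ¬¬A ∨ A) ∧ (¬A ∨ (¬B ∧ ¬A))   [De Morgan]
≡ (B ∨ ¬¬A ∨ A) ∧ (¬A ∨ (¬B ∧ ¬A))   [double negation]
≡ (B ∨ A ∨ A) ∧ (¬A ∨ (¬B ∧ ¬A))   [double negation]
≡ (B ∧ ¬A) ∨ (B ∧ ¬B ∧ ¬A) ∨ (A ∧ ¬A) ∨ (A ∧ ¬B ∧ ¬A) ∨ (A ∧ ¬A) ∨ (A ∧ ¬B ∧ ¬A)   [distribute ∧ over ∨]
≡ B ∧ ¬A   [simplify]

B ∧ ¬A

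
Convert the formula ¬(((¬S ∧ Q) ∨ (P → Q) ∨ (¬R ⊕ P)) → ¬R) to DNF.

¬(((¬S ∧ Q) ∨ (P → Q) ∨ (¬R ⊕ P)) → ¬R)
= ¬(¬((¬S ∧ Q) ∨ (P → Q) ∨ (¬R ⊕ P)) ∨ ¬R)   — eliminate →
= ¬(¬((¬S ∧ Q) ∨ ¬P ∨ Q ∨ (¬R ⊕ P)) ∨ ¬R)   — eliminate →
= ¬(¬((¬S ∧ Q) ∨ ¬P ∨ Q ∨ (¬R ∧ ¬P) ∨ (¬¬R ∧ P)) ∨ ¬R)   — expand ⊕
= ¬¬((¬S ∧ Q) ∨ ¬P ∨ Q ∨ (¬R ∧ ¬P) ∨ (¬¬R ∧ P)) ∧ ¬¬R   — De Morgan
= ((¬S ∧ Q) ∨ ¬P ∨ Q ∨ (¬R ∧ ¬P) ∨ (¬¬R ∧ P)) ∧ ¬¬R   — double negation
= ((¬S ∧ Q) ∨ ¬P ∨ Q ∨ (¬R ∧ ¬P) ∨ (R ∧ P)) ∧ ¬¬R   — double negation
= ((¬S ∧ Q) ∨ ¬P ∨ Q ∨ (¬R ∧ ¬P) ∨ (R ∧ P)) ∧ R   — double negation
= (¬S ∧ Q ∧ R) ∨ (¬P ∧ R) ∨ (Q ∧ R) ∨ (¬R ∧ ¬P ∧ R) ∨ (R ∧ P ∧ R)   — distribute ∧ over ∨
= (¬P ∧ R) ∨ (Q ∧ R) ∨ (R ∧ P)   — simplify

(¬P ∧ R) ∨ (Q ∧ R) ∨ (R ∧ P)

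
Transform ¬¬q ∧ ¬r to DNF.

q ∧ ¬r

¬¬q ∧ ¬r
≡ q ∧ ¬r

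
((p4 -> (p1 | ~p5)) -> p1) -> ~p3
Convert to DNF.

((p4 -> (p1 | ~p5)) -> p1) -> ~p3
≡ ~((p4 -> (p1 | ~p5)) -> p1) | ~p3   [eliminate ->]
≡ ~(~(p4 -> (p1 | ~p5)) | p1) | ~p3   [eliminate ->]
≡ ~(~(~p4 | p1 | ~p5) | p1) | ~p3   [eliminate ->]
≡ (~~(~p4 | p1 | ~p5) & ~p1) | ~p3   [De Morgan]
≡ ((~p4 | p1 | ~p5) & ~p1) | ~p3   [double negation]
≡ (~p4 & ~p1) | (p1 & ~p1) | (~p5 & ~p1) | ~p3   [distribute & over |]
≡ (~p4 & ~p1) | (~p5 & ~p1) | ~p3   [simplify]

(~p4 & ~p1) | (~p5 & ~p1) | ~p3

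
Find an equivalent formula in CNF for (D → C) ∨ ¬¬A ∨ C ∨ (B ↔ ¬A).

¬D ∨ C ∨ A ∨ B

(D → C) ∨ ¬¬A ∨ C ∨ (B ↔ ¬A)
= ¬D ∨ C ∨ ¬¬A ∨ C ∨ (B ↔ ¬A)   [eliminate →]
= ¬D ∨ C ∨ ¬¬A ∨ C ∨ ((B → ¬A) ∧ (¬A → B))   [eliminate ↔]
= ¬D ∨ C ∨ ¬¬A ∨ C ∨ ((¬B ∨ ¬A) ∧ (¬A → B))   [eliminate →]
= ¬D ∨ C ∨ ¬¬A ∨ C ∨ ((¬B ∨ ¬A) ∧ (¬¬A ∨ B))   [eliminate →]
= ¬D ∨ C ∨ A ∨ C ∨ ((¬B ∨ ¬A) ∧ (¬¬A ∨ B))   [double negation]
= ¬D ∨ C ∨ A ∨ C ∨ ((¬B ∨ ¬A) ∧ (A ∨ B))   [double negation]
= (¬D ∨ C ∨ A ∨ C ∨ ¬B ∨ ¬A) ∧ (¬D ∨ C ∨ A ∨ C ∨ A ∨ B)   [distribute ∨ over ∧]
= ¬D ∨ C ∨ A ∨ B   [simplify]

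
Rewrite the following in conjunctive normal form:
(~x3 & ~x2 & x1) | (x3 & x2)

(~x3 | x2) & (~x2 | x3) & (x1 | x3) & (x1 | x2)

(~x3 & ~x2 & x1) | (x3 & x2)
≡ (~x3 | x3) & (~x3 | x2) & (~x2 | x3) & (~x2 | x2) & (x1 | x3) & (x1 | x2)   — distribute | over &
≡ (~x3 | x2) & (~x2 | x3) & (x1 | x3) & (x1 | x2)   — simplify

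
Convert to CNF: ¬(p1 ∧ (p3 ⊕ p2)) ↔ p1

¬(p1 ∧ (p3 ⊕ p2)) ↔ p1
≡ (¬(p1 ∧ (p3 ⊕ p2)) → p1) ∧ (p1 → ¬(p1 ∧ (p3 ⊕ p2)))   [eliminate ↔]
≡ (¬¬(p1 ∧ (p3 ⊕ p2)) ∨ p1) ∧ (p1 → ¬(p1 ∧ (p3 ⊕ p2)))   [eliminate →]
≡ (¬¬(p1 ∧ (p3 ∨ p2) ∧ ¬(p3 ∧ p2)) ∨ p1) ∧ (p1 → ¬(p1 ∧ (p3 ⊕ p2)))   [expand ⊕]
≡ (¬¬(p1 ∧ (p3 ∨ p2) ∧ ¬(p3 ∧ p2)) ∨ p1) ∧ (¬p1 ∨ ¬(p1 ∧ (p3 ⊕ p2)))   [eliminate →]
≡ (¬¬(p1 ∧ (p3 ∨ p2) ∧ ¬(p3 ∧ p2)) ∨ p1) ∧ (¬p1 ∨ ¬(p1 ∧ (p3 ∨ p2) ∧ ¬(p3 ∧ p2)))   [expand ⊕]
≡ ((p1 ∧ (p3 ∨ p2) ∧ ¬(p3 ∧ p2)) ∨ p1) ∧ (¬p1 ∨ ¬(p1 ∧ (p3 ∨ p2) ∧ ¬(p3 ∧ p2)))   [double negation]
≡ ((p1 ∧ (p3 ∨ p2) ∧ (¬p3 ∨ ¬p2)) ∨ p1) ∧ (¬p1 ∨ ¬(p1 ∧ (p3 ∨ p2) ∧ ¬(p3 ∧ p2)))   [De Morgan]
≡ ((p1 ∧ (p3 ∨ p2) ∧ (¬p3 ∨ ¬p2)) ∨ p1) ∧ (¬p1 ∨ ¬p1 ∨ ¬(p3 ∨ p2) ∨ ¬¬(p3 ∧ p2))   [De Morgan]
≡ ((p1 ∧ (p3 ∨ p2) ∧ (¬p3 ∨ ¬p2)) ∨ p1) ∧ (¬p1 ∨ ¬p1 ∨ (¬p3 ∧ ¬p2) ∨ ¬¬(p3 ∧ p2))   [De Morgan]
≡ ((p1 ∧ (p3 ∨ p2) ∧ (¬p3 ∨ ¬p2)) ∨ p1) ∧ (¬p1 ∨ ¬p1 ∨ (¬p3 ∧ ¬p2) ∨ (p3 ∧ p2))   [double negation]
≡ (p1 ∨ p1) ∧ (p3 ∨ p2 ∨ p1) ∧ (¬p3 ∨ ¬p2 ∨ p1) ∧ (¬p1 ∨ ¬p1 ∨ ¬p3 ∨ p3) ∧ (¬p1 ∨ ¬p1 ∨ ¬p3 ∨ p2) ∧ (¬p1 ∨ ¬p1 ∨ ¬p2 ∨ p3) ∧ (¬p1 ∨ ¬p1 ∨ ¬p2 ∨ p2)   [distribute ∨ over ∧]
≡ p1 ∧ (¬p1 ∨ ¬p3 ∨ p2) ∧ (¬p1 ∨ ¬p2 ∨ p3)   [simplify]

p1 ∧ (¬p1 ∨ ¬p3 ∨ p2) ∧ (¬p1 ∨ ¬p2 ∨ p3)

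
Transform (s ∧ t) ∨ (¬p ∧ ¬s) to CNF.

(s ∧ t) ∨ (¬p ∧ ¬s)
= (s ∨ ¬p) ∧ (s ∨ ¬s) ∧ (t ∨ ¬p) ∧ (t ∨ ¬s)   — distribute ∨ over ∧
= (s ∨ ¬p) ∧ (t ∨ ¬p) ∧ (t ∨ ¬s)   — simplify

(s ∨ ¬p) ∧ (t ∨ ¬p) ∧ (t ∨ ¬s)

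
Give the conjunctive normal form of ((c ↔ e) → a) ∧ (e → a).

((c ↔ e) → a) ∧ (e → a)
≡ (¬(c ↔ e) ∨ a) ∧ (e → a)   — eliminate →
≡ (¬((c → e) ∧ (e → c)) ∨ a) ∧ (e → a)   — eliminate ↔
≡ (¬((¬c ∨ e) ∧ (e → c)) ∨ a) ∧ (e → a)   — eliminate →
≡ (¬((¬c ∨ e) ∧ (¬e ∨ c)) ∨ a) ∧ (e → a)   — eliminate →
≡ (¬((¬c ∨ e) ∧ (¬e ∨ c)) ∨ a) ∧ (¬e ∨ a)   — eliminate →
≡ (¬(¬c ∨ e) ∨ ¬(¬e ∨ c) ∨ a) ∧ (¬e ∨ a)   — De Morgan
≡ ((¬¬c ∧ ¬e) ∨ ¬(¬e ∨ c) ∨ a) ∧ (¬e ∨ a)   — De Morgan
≡ ((c ∧ ¬e) ∨ ¬(¬e ∨ c) ∨ a) ∧ (¬e ∨ a)   — double negation
≡ ((c ∧ ¬e) ∨ (¬¬e ∧ ¬c) ∨ a) ∧ (¬e ∨ a)   — De Morgan
≡ ((c ∧ ¬e) ∨ (e ∧ ¬c) ∨ a) ∧ (¬e ∨ a)   — double negation
≡ (c ∨ e ∨ a) ∧ (c ∨ ¬c ∨ a) ∧ (¬e ∨ e ∨ a) ∧ (¬e ∨ ¬c ∨ a) ∧ (¬e ∨ a)   — distribute ∨ over ∧
≡ (c ∨ e ∨ a) ∧ (¬e ∨ a)   — simplify

(c ∨ e ∨ a) ∧ (¬e ∨ a)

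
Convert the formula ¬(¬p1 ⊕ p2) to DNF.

¬(¬p1 ⊕ p2)
≡ ¬((¬p1 ∧ ¬p2) ∨ (¬¬p1 ∧ p2))   [expand ⊕]
≡ ¬(¬p1 ∧ ¬p2) ∧ ¬(¬¬p1 ∧ p2)   [De Morgan]
≡ (¬¬p1 ∨ ¬¬p2) ∧ ¬(¬¬p1 ∧ p2)   [De Morgan]
≡ (p1 ∨ ¬¬p2) ∧ ¬(¬¬p1 ∧ p2)   [double negation]
≡ (p1 ∨ p2) ∧ ¬(¬¬p1 ∧ p2)   [double negation]
≡ (p1 ∨ p2) ∧ (¬¬¬p1 ∨ ¬p2)   [De Morgan]
≡ (p1 ∨ p2) ∧ (¬p1 ∨ ¬p2)   [double negation]
≡ (p1 ∧ ¬p1) ∨ (p1 ∧ ¬p2) ∨ (p2 ∧ ¬p1) ∨ (p2 ∧ ¬p2)   [distribute ∧ over ∨]
≡ (p1 ∧ ¬p2) ∨ (p2 ∧ ¬p1)   [simplify]

(p1 ∧ ¬p2) ∨ (p2 ∧ ¬p1)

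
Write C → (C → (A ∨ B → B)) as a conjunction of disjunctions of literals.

¬C ∨ ¬A ∨ B

C → (C → (A ∨ B → B))
≡ ¬C ∨ (C → (A ∨ B → B))   [eliminate →]
≡ ¬C ∨ ¬C ∨ (A ∨ B → B)   [eliminate →]
≡ ¬C ∨ ¬C ∨ ¬(A ∨ B) ∨ B   [eliminate →]
≡ ¬C ∨ ¬C ∨ ¬A ∧ ¬B ∨ B   [De Morgan]
≡ (¬C ∨ ¬C ∨ ¬A ∨ B) ∧ (¬C ∨ ¬C ∨ ¬B ∨ B)   [distribute ∨ over ∧]
≡ ¬C ∨ ¬A ∨ B   [simplify]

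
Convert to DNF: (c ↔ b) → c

(b ∧ ¬c) ∨ c

(c ↔ b) → c
≡ ¬(c ↔ b) ∨ c   [eliminate →]
≡ ¬((c → b) ∧ (b → c)) ∨ c   [eliminate ↔]
≡ ¬((¬c ∨ b) ∧ (b → c)) ∨ c   [eliminate →]
≡ ¬((¬c ∨ b) ∧ (¬b ∨ c)) ∨ c   [eliminate →]
≡ ¬(¬c ∨ b) ∨ ¬(¬b ∨ c) ∨ c   [De Morgan]
≡ (¬¬c ∧ ¬b) ∨ ¬(¬b ∨ c) ∨ c   [De Morgan]
≡ (c ∧ ¬b) ∨ ¬(¬b ∨ c) ∨ c   [double negation]
≡ (c ∧ ¬b) ∨ (¬¬b ∧ ¬c) ∨ c   [De Morgan]
≡ (c ∧ ¬b) ∨ (b ∧ ¬c) ∨ c   [double negation]
≡ (b ∧ ¬c) ∨ c   [simplify]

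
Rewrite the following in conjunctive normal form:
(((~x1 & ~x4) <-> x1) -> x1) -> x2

(x1 | x4 | x2) & (~x1 | x2)

(((~x1 & ~x4) <-> x1) -> x1) -> x2
≡ ~(((~x1 & ~x4) <-> x1) -> x1) | x2   [eliminate ->]
≡ ~(~((~x1 & ~x4) <-> x1) | x1) | x2   [eliminate ->]
≡ ~(~(((~x1 & ~x4) -> x1) & (x1 -> (~x1 & ~x4))) | x1) | x2   [eliminate <->]
≡ ~(~((~(~x1 & ~x4) | x1) & (x1 -> (~x1 & ~x4))) | x1) | x2   [eliminate ->]
≡ ~(~((~(~x1 & ~x4) | x1) & (~x1 | (~x1 & ~x4))) | x1) | x2   [eliminate ->]
≡ (~~((~(~x1 & ~x4) | x1) & (~x1 | (~x1 & ~x4))) & ~x1) | x2   [De Morgan]
≡ ((~(~x1 & ~x4) | x1) & (~x1 | (~x1 & ~x4)) & ~x1) | x2   [double negation]
≡ ((~~x1 | ~~x4 | x1) & (~x1 | (~x1 & ~x4)) & ~x1) | x2   [De Morgan]
≡ ((x1 | ~~x4 | x1) & (~x1 | (~x1 & ~x4)) & ~x1) | x2   [double negation]
≡ ((x1 | x4 | x1) & (~x1 | (~x1 & ~x4)) & ~x1) | x2   [double negation]
≡ (x1 | x4 | x1 | x2) & (~x1 | ~x1 | x2) & (~x1 | ~x4 | x2) & (~x1 | x2)   [distribute | over &]
≡ (x1 | x4 | x2) & (~x1 | x2)   [simplify]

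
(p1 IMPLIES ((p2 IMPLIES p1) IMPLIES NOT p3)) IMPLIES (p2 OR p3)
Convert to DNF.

(p1 IMPLIES ((p2 IMPLIES p1) IMPLIES NOT p3)) IMPLIES (p2 OR p3)
⇔ NOT (p1 IMPLIES ((p2 IMPLIES p1) IMPLIES NOT p3)) OR p2 OR p3   [eliminate IMPLIES]
⇔ NOT (NOT p1 OR ((p2 IMPLIES p1) IMPLIES NOT p3)) OR p2 OR p3   [eliminate IMPLIES]
⇔ NOT (NOT p1 OR NOT (p2 IMPLIES p1) OR NOT p3) OR p2 OR p3   [eliminate IMPLIES]
⇔ NOT (NOT p1 OR NOT (NOT p2 OR p1) OR NOT p3) OR p2 OR p3   [eliminate IMPLIES]
⇔ (NOT NOT p1 AND NOT NOT (NOT p2 OR p1) AND NOT NOT p3) OR p2 OR p3   [De Morgan]
⇔ (p1 AND NOT NOT (NOT p2 OR p1) AND NOT NOT p3) OR p2 OR p3   [double negation]
⇔ (p1 AND (NOT p2 OR p1) AND NOT NOT p3) OR p2 OR p3   [double negation]
⇔ (p1 AND (NOT p2 OR p1) AND p3) OR p2 OR p3   [double negation]
⇔ (p1 AND NOT p2 AND p3) OR (p1 AND p1 AND p3) OR p2 OR p3   [distribute AND over OR]
⇔ p2 OR p3   [simplify]

p2 OR p3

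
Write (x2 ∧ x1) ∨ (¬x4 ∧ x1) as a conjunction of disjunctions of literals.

(x2 ∨ ¬x4) ∧ x1

(x2 ∧ x1) ∨ (¬x4 ∧ x1)
≡ (x2 ∨ ¬x4) ∧ (x2 ∨ x1) ∧ (x1 ∨ ¬x4) ∧ (x1 ∨ x1)   (distribute ∨ over ∧)
≡ (x2 ∨ ¬x4) ∧ x1   (simplify)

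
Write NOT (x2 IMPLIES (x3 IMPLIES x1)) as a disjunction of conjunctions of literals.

x2 AND x3 AND NOT x1

NOT (x2 IMPLIES (x3 IMPLIES x1))
= NOT (NOT x2 OR (x3 IMPLIES x1))   [eliminate IMPLIES]
= NOT (NOT x2 OR NOT x3 OR x1)   [eliminate IMPLIES]
= NOT NOT x2 AND NOT NOT x3 AND NOT x1   [De Morgan]
= x2 AND NOT NOT x3 AND NOT x1   [double negation]
= x2 AND x3 AND NOT x1   [double negation]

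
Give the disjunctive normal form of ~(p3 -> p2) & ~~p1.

p3 & ~p2 & p1

~(p3 -> p2) & ~~p1
≡ ~(~p3 | p2) & ~~p1   [eliminate ->]
≡ ~~p3 & ~p2 & ~~p1   [De Morgan]
≡ p3 & ~p2 & ~~p1   [double negation]
≡ p3 & ~p2 & p1   [double negation]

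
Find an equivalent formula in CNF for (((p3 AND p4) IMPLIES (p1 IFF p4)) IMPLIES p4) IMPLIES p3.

NOT p4 OR p3

(((p3 AND p4) IMPLIES (p1 IFF p4)) IMPLIES p4) IMPLIES p3
= NOT (((p3 AND p4) IMPLIES (p1 IFF p4)) IMPLIES p4) OR p3   [eliminate IMPLIES]
= NOT (NOT ((p3 AND p4) IMPLIES (p1 IFF p4)) OR p4) OR p3   [eliminate IMPLIES]
= NOT (NOT (NOT (p3 AND p4) OR (p1 IFF p4)) OR p4) OR p3   [eliminate IMPLIES]
= NOT (NOT (NOT (p3 AND p4) OR ((p1 IMPLIES p4) AND (p4 IMPLIES p1))) OR p4) OR p3   [eliminate IFF]
= NOT (NOT (NOT (p3 AND p4) OR ((NOT p1 OR p4) AND (p4 IMPLIES p1))) OR p4) OR p3   [eliminate IMPLIES]
= NOT (NOT (NOT (p3 AND p4) OR ((NOT p1 OR p4) AND (NOT p4 OR p1))) OR p4) OR p3   [eliminate IMPLIES]
= (NOT NOT (NOT (p3 AND p4) OR ((NOT p1 OR p4) AND (NOT p4 OR p1))) AND NOT p4) OR p3   [De Morgan]
= ((NOT (p3 AND p4) OR ((NOT p1 OR p4) AND (NOT p4 OR p1))) AND NOT p4) OR p3   [double negation]
= ((NOT p3 OR NOT p4 OR ((NOT p1 OR p4) AND (NOT p4 OR p1))) AND NOT p4) OR p3   [De Morgan]
= (NOT p3 OR NOT p4 OR NOT p1 OR p4 OR p3) AND (NOT p3 OR NOT p4 OR NOT p4 OR p1 OR p3) AND (NOT p4 OR p3)   [distribute OR over AND]
= NOT p4 OR p3   [simplify]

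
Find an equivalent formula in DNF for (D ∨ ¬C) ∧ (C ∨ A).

(D ∧ C) ∨ (D ∧ A) ∨ (¬C ∧ A)

(D ∨ ¬C) ∧ (C ∨ A)
= (D ∧ C) ∨ (D ∧ A) ∨ (¬C ∧ C) ∨ (¬C ∧ A)   [distribute ∧ over ∨]
= (D ∧ C) ∨ (D ∧ A) ∨ (¬C ∧ A)   [simplify]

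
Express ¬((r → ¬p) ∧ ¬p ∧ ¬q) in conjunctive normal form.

¬((r → ¬p) ∧ ¬p ∧ ¬q)
= ¬((¬r ∨ ¬p) ∧ ¬p ∧ ¬q)   (eliminate →)
= ¬(¬r ∨ ¬p) ∨ ¬¬p ∨ ¬¬q   (De Morgan)
= (¬¬r ∧ ¬¬p) ∨ ¬¬p ∨ ¬¬q   (De Morgan)
= (r ∧ ¬¬p) ∨ ¬¬p ∨ ¬¬q   (double negation)
= (r ∧ p) ∨ ¬¬p ∨ ¬¬q   (double negation)
= (r ∧ p) ∨ p ∨ ¬¬q   (double negation)
= (r ∧ p) ∨ p ∨ q   (double negation)
= (r ∨ p ∨ q) ∧ (p ∨ p ∨ q)   (distribute ∨ over ∧)
= p ∨ q   (simplify)

p ∨ q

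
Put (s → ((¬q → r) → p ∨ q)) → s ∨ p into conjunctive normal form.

(s → ((¬q → r) → p ∨ q)) → s ∨ p
⇔ ¬(s → ((¬q → r) → p ∨ q)) ∨ s ∨ p
⇔ ¬(¬s ∨ ((¬q → r) → p ∨ q)) ∨ s ∨ p
⇔ ¬(¬s ∨ ¬(¬q → r) ∨ p ∨ q) ∨ s ∨ p
⇔ ¬(¬s ∨ ¬(¬¬q ∨ r) ∨ p ∨ q) ∨ s ∨ p
⇔ ¬¬s ∧ ¬¬(¬¬q ∨ r) ∧ ¬p ∧ ¬q ∨ s ∨ p
⇔ s ∧ ¬¬(¬¬q ∨ r) ∧ ¬p ∧ ¬q ∨ s ∨ p
⇔ s ∧ (¬¬q ∨ r) ∧ ¬p ∧ ¬q ∨ s ∨ p
⇔ s ∧ (q ∨ r) ∧ ¬p ∧ ¬q ∨ s ∨ p
⇔ (s ∨ s ∨ p) ∧ (q ∨ r ∨ s ∨ p) ∧ (¬p ∨ s ∨ p) ∧ (¬q ∨ s ∨ p)
⇔ s ∨ p

s ∨ p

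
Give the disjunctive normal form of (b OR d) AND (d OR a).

(b OR d) AND (d OR a)
⇔ (b AND d) OR (b AND a) OR (d AND d) OR (d AND a)   — distribute AND over OR
⇔ (b AND a) OR d   — simplify

(b AND a) OR d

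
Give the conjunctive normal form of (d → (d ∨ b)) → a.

(d ∨ a) ∧ (¬d ∨ a) ∧ (¬b ∨ a)

(d → (d ∨ b)) → a
= ¬(d → (d ∨ b)) ∨ a   — eliminate →
= ¬(¬d ∨ d ∨ b) ∨ a   — eliminate →
= (¬¬d ∧ ¬d ∧ ¬b) ∨ a   — De Morgan
= (d ∧ ¬d ∧ ¬b) ∨ a   — double negation
= (d ∨ a) ∧ (¬d ∨ a) ∧ (¬b ∨ a)   — distribute ∨ over ∧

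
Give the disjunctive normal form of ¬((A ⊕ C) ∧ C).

(C ∧ A) ∨ ¬C

¬((A ⊕ C) ∧ C)
⇔ ¬(((A ∧ ¬C) ∨ (¬A ∧ C)) ∧ C)
⇔ ¬((A ∧ ¬C) ∨ (¬A ∧ C)) ∨ ¬C
⇔ (¬(A ∧ ¬C) ∧ ¬(¬A ∧ C)) ∨ ¬C
⇔ ((¬A ∨ ¬¬C) ∧ ¬(¬A ∧ C)) ∨ ¬C
⇔ ((¬A ∨ C) ∧ ¬(¬A ∧ C)) ∨ ¬C
⇔ ((¬A ∨ C) ∧ (¬¬A ∨ ¬C)) ∨ ¬C
⇔ ((¬A ∨ C) ∧ (A ∨ ¬C)) ∨ ¬C
⇔ (¬A ∧ A) ∨ (¬A ∧ ¬C) ∨ (C ∧ A) ∨ (C ∧ ¬C) ∨ ¬C
⇔ (C ∧ A) ∨ ¬C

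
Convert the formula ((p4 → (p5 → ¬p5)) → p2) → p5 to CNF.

((p4 → (p5 → ¬p5)) → p2) → p5
≡ ¬((p4 → (p5 → ¬p5)) → p2) ∨ p5   [eliminate →]
≡ ¬(¬(p4 → (p5 → ¬p5)) ∨ p2) ∨ p5   [eliminate →]
≡ ¬(¬(¬p4 ∨ (p5 → ¬p5)) ∨ p2) ∨ p5   [eliminate →]
≡ ¬(¬(¬p4 ∨ ¬p5 ∨ ¬p5) ∨ p2) ∨ p5   [eliminate →]
≡ (¬¬(¬p4 ∨ ¬p5 ∨ ¬p5) ∧ ¬p2) ∨ p5   [De Morgan]
≡ ((¬p4 ∨ ¬p5 ∨ ¬p5) ∧ ¬p2) ∨ p5   [double negation]
≡ (¬p4 ∨ ¬p5 ∨ ¬p5 ∨ p5) ∧ (¬p2 ∨ p5)   [distribute ∨ over ∧]
≡ ¬p2 ∨ p5   [simplify]

¬p2 ∨ p5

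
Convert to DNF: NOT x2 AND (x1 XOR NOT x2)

NOT x2 AND NOT x1

NOT x2 AND (x1 XOR NOT x2)
≡ NOT x2 AND ((x1 AND NOT NOT x2) OR (NOT x1 AND NOT x2))   — expand XOR
≡ NOT x2 AND ((x1 AND x2) OR (NOT x1 AND NOT x2))   — double negation
≡ (NOT x2 AND x1 AND x2) OR (NOT x2 AND NOT x1 AND NOT x2)   — distribute AND over OR
≡ NOT x2 AND NOT x1   — simplify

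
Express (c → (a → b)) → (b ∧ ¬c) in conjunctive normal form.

(c ∨ b) ∧ (a ∨ b) ∧ (a ∨ ¬c) ∧ (¬b ∨ ¬c)

(c → (a → b)) → (b ∧ ¬c)
⇔ ¬(c → (a → b)) ∨ (b ∧ ¬c)
⇔ ¬(¬c ∨ (a → b)) ∨ (b ∧ ¬c)
⇔ ¬(¬c ∨ ¬a ∨ b) ∨ (b ∧ ¬c)
⇔ (¬¬c ∧ ¬¬a ∧ ¬b) ∨ (b ∧ ¬c)
⇔ (c ∧ ¬¬a ∧ ¬b) ∨ (b ∧ ¬c)
⇔ (c ∧ a ∧ ¬b) ∨ (b ∧ ¬c)
⇔ (c ∨ b) ∧ (c ∨ ¬c) ∧ (a ∨ b) ∧ (a ∨ ¬c) ∧ (¬b ∨ b) ∧ (¬b ∨ ¬c)
⇔ (c ∨ b) ∧ (a ∨ b) ∧ (a ∨ ¬c) ∧ (¬b ∨ ¬c)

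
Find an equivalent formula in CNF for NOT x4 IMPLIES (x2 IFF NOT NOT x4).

x4 OR NOT x2

NOT x4 IMPLIES (x2 IFF NOT NOT x4)
≡ NOT NOT x4 OR (x2 IFF NOT NOT x4)   (eliminate IMPLIES)
≡ NOT NOT x4 OR ((x2 IMPLIES NOT NOT x4) AND (NOT NOT x4 IMPLIES x2))   (eliminate IFF)
≡ NOT NOT x4 OR ((NOT x2 OR NOT NOT x4) AND (NOT NOT x4 IMPLIES x2))   (eliminate IMPLIES)
≡ NOT NOT x4 OR ((NOT x2 OR NOT NOT x4) AND (NOT NOT NOT x4 OR x2))   (eliminate IMPLIES)
≡ x4 OR ((NOT x2 OR NOT NOT x4) AND (NOT NOT NOT x4 OR x2))   (double negation)
≡ x4 OR ((NOT x2 OR x4) AND (NOT NOT NOT x4 OR x2))   (double negation)
≡ x4 OR ((NOT x2 OR x4) AND (NOT x4 OR x2))   (double negation)
≡ (x4 OR NOT x2 OR x4) AND (x4 OR NOT x4 OR x2)   (distribute OR over AND)
≡ x4 OR NOT x2   (simplify)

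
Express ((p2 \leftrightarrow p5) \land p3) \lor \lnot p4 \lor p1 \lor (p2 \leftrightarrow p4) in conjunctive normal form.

(\lnot p5 \lor p2 \lor \lnot p4 \lor p1) \land (p3 \lor \lnot p4 \lor p1 \lor p2)

((p2 \leftrightarrow p5) \land p3) \lor \lnot p4 \lor p1 \lor (p2 \leftrightarrow p4)
≡ ((p2 \to p5) \land (p5 \to p2) \land p3) \lor \lnot p4 \lor p1 \lor (p2 \leftrightarrow p4)   [eliminate \leftrightarrow]
≡ ((\lnot p2 \lor p5) \land (p5 \to p2) \land p3) \lor \lnot p4 \lor p1 \lor (p2 \leftrightarrow p4)   [eliminate \to]
≡ ((\lnot p2 \lor p5) \land (\lnot p5 \lor p2) \land p3) \lor \lnot p4 \lor p1 \lor (p2 \leftrightarrow p4)   [eliminate \to]
≡ ((\lnot p2 \lor p5) \land (\lnot p5 \lor p2) \land p3) \lor \lnot p4 \lor p1 \lor ((p2 \to p4) \land (p4 \to p2))   [eliminate \leftrightarrow]
≡ ((\lnot p2 \lor p5) \land (\lnot p5 \lor p2) \land p3) \lor \lnot p4 \lor p1 \lor ((\lnot p2 \lor p4) \land (p4 \to p2))   [eliminate \to]
≡ ((\lnot p2 \lor p5) \land (\lnot p5 \lor p2) \land p3) \lor \lnot p4 \lor p1 \lor ((\lnot p2 \lor p4) \land (\lnot p4 \lor p2))   [eliminate \to]
≡ (\lnot p2 \lor p5 \lor \lnot p4 \lor p1 \lor \lnot p2 \lor p4) \land (\lnot p2 \lor p5 \lor \lnot p4 \lor p1 \lor \lnot p4 \lor p2) \land (\lnot p5 \lor p2 \lor \lnot p4 \lor p1 \lor \lnot p2 \lor p4) \land (\lnot p5 \lor p2 \lor \lnot p4 \lor p1 \lor \lnot p4 \lor p2) \land (p3 \lor \lnot p4 \lor p1 \lor \lnot p2 \lor p4) \land (p3 \lor \lnot p4 \lor p1 \lor \lnot p4 \lor p2)   [distribute \lor over \land]
≡ (\lnot p5 \lor p2 \lor \lnot p4 \lor p1) \land (p3 \lor \lnot p4 \lor p1 \lor p2)   [simplify]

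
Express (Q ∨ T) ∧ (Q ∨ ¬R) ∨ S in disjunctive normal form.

Q ∨ T ∧ ¬R ∨ S

(Q ∨ T) ∧ (Q ∨ ¬R) ∨ S
≡ Q ∧ Q ∨ Q ∧ ¬R ∨ T ∧ Q ∨ T ∧ ¬R ∨ S
≡ Q ∨ T ∧ ¬R ∨ S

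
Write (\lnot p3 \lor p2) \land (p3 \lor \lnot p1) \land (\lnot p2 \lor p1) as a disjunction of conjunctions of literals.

(\lnot p3 \land \lnot p1 \land \lnot p2) \lor (p2 \land p3 \land p1)

(\lnot p3 \lor p2) \land (p3 \lor \lnot p1) \land (\lnot p2 \lor p1)
= (\lnot p3 \land p3 \land \lnot p2) \lor (\lnot p3 \land p3 \land p1) \lor (\lnot p3 \land \lnot p1 \land \lnot p2) \lor (\lnot p3 \land \lnot p1 \land p1) \lor (p2 \land p3 \land \lnot p2) \lor (p2 \land p3 \land p1) \lor (p2 \land \lnot p1 \land \lnot p2) \lor (p2 \land \lnot p1 \land p1)   — distribute \land over \lor
= (\lnot p3 \land \lnot p1 \land \lnot p2) \lor (p2 \land p3 \land p1)   — simplify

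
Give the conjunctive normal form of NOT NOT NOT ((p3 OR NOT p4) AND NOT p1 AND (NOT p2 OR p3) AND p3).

NOT NOT NOT ((p3 OR NOT p4) AND NOT p1 AND (NOT p2 OR p3) AND p3)
≡ NOT ((p3 OR NOT p4) AND NOT p1 AND (NOT p2 OR p3) AND p3)
≡ NOT (p3 OR NOT p4) OR NOT NOT p1 OR NOT (NOT p2 OR p3) OR NOT p3
≡ (NOT p3 AND NOT NOT p4) OR NOT NOT p1 OR NOT (NOT p2 OR p3) OR NOT p3
≡ (NOT p3 AND p4) OR NOT NOT p1 OR NOT (NOT p2 OR p3) OR NOT p3
≡ (NOT p3 AND p4) OR p1 OR NOT (NOT p2 OR p3) OR NOT p3
≡ (NOT p3 AND p4) OR p1 OR (NOT NOT p2 AND NOT p3) OR NOT p3
≡ (NOT p3 AND p4) OR p1 OR (p2 AND NOT p3) OR NOT p3
≡ (NOT p3 OR p1 OR p2 OR NOT p3) AND (NOT p3 OR p1 OR NOT p3 OR NOT p3) AND (p4 OR p1 OR p2 OR NOT p3) AND (p4 OR p1 OR NOT p3 OR NOT p3)
≡ NOT p3 OR p1

NOT p3 OR p1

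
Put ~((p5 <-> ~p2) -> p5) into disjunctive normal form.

~p5 & p2

~((p5 <-> ~p2) -> p5)
⇔ ~(~(p5 <-> ~p2) | p5)   — eliminate ->
⇔ ~(~((p5 -> ~p2) & (~p2 -> p5)) | p5)   — eliminate <->
⇔ ~(~((~p5 | ~p2) & (~p2 -> p5)) | p5)   — eliminate ->
⇔ ~(~((~p5 | ~p2) & (~~p2 | p5)) | p5)   — eliminate ->
⇔ ~~((~p5 | ~p2) & (~~p2 | p5)) & ~p5   — De Morgan
⇔ (~p5 | ~p2) & (~~p2 | p5) & ~p5   — double negation
⇔ (~p5 | ~p2) & (p2 | p5) & ~p5   — double negation
⇔ (~p5 & p2 & ~p5) | (~p5 & p5 & ~p5) | (~p2 & p2 & ~p5) | (~p2 & p5 & ~p5)   — distribute & over |
⇔ ~p5 & p2   — simplify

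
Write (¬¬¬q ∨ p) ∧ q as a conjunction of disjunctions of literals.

(¬¬¬q ∨ p) ∧ q
= (¬q ∨ p) ∧ q   — double negation

(¬q ∨ p) ∧ q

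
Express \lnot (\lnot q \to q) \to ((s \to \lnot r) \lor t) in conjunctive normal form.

q \lor \lnot s \lor \lnot r \lor t

\lnot (\lnot q \to q) \to ((s \to \lnot r) \lor t)
≡ \lnot \lnot (\lnot q \to q) \lor (s \to \lnot r) \lor t   [eliminate \to]
≡ \lnot \lnot (\lnot \lnot q \lor q) \lor (s \to \lnot r) \lor t   [eliminate \to]
≡ \lnot \lnot (\lnot \lnot q \lor q) \lor \lnot s \lor \lnot r \lor t   [eliminate \to]
≡ \lnot \lnot q \lor q \lor \lnot s \lor \lnot r \lor t   [double negation]
≡ q \lor q \lor \lnot s \lor \lnot r \lor t   [double negation]
≡ q \lor \lnot s \lor \lnot r \lor t   [simplify]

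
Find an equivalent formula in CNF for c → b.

¬c ∨ b

c → b
⇔ ¬c ∨ b   [eliminate →]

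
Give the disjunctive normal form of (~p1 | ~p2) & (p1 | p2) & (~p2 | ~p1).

(~p1 & p2) | (~p2 & p1)

(~p1 | ~p2) & (p1 | p2) & (~p2 | ~p1)
⇔ (~p1 & p1 & ~p2) | (~p1 & p1 & ~p1) | (~p1 & p2 & ~p2) | (~p1 & p2 & ~p1) | (~p2 & p1 & ~p2) | (~p2 & p1 & ~p1) | (~p2 & p2 & ~p2) | (~p2 & p2 & ~p1)   (distribute & over |)
⇔ (~p1 & p2) | (~p2 & p1)   (simplify)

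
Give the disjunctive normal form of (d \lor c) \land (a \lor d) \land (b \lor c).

(d \land b) \lor (d \land c) \lor (c \land a)

(d \lor c) \land (a \lor d) \land (b \lor c)
⇔ (d \land a \land b) \lor (d \land a \land c) \lor (d \land d \land b) \lor (d \land d \land c) \lor (c \land a \land b) \lor (c \land a \land c) \lor (c \land d \land b) \lor (c \land d \land c)
⇔ (d \land b) \lor (d \land c) \lor (c \land a)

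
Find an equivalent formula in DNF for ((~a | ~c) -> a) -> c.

((~a | ~c) -> a) -> c
= ~((~a | ~c) -> a) | c   — eliminate ->
= ~(~(~a | ~c) | a) | c   — eliminate ->
= (~~(~a | ~c) & ~a) | c   — De Morgan
= ((~a | ~c) & ~a) | c   — double negation
= (~a & ~a) | (~c & ~a) | c   — distribute & over |
= ~a | c   — simplify

~a | c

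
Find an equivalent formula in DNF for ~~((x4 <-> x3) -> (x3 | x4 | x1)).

x3 | x4 | x1

~~((x4 <-> x3) -> (x3 | x4 | x1))
≡ ~~(~(x4 <-> x3) | x3 | x4 | x1)   — eliminate ->
≡ ~~(~((x4 -> x3) & (x3 -> x4)) | x3 | x4 | x1)   — eliminate <->
≡ ~~(~((~x4 | x3) & (x3 -> x4)) | x3 | x4 | x1)   — eliminate ->
≡ ~~(~((~x4 | x3) & (~x3 | x4)) | x3 | x4 | x1)   — eliminate ->
≡ ~((~x4 | x3) & (~x3 | x4)) | x3 | x4 | x1   — double negation
≡ ~(~x4 | x3) | ~(~x3 | x4) | x3 | x4 | x1   — De Morgan
≡ (~~x4 & ~x3) | ~(~x3 | x4) | x3 | x4 | x1   — De Morgan
≡ (x4 & ~x3) | ~(~x3 | x4) | x3 | x4 | x1   — double negation
≡ (x4 & ~x3) | (~~x3 & ~x4) | x3 | x4 | x1   — De Morgan
≡ (x4 & ~x3) | (x3 & ~x4) | x3 | x4 | x1   — double negation
≡ x3 | x4 | x1   — simplify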